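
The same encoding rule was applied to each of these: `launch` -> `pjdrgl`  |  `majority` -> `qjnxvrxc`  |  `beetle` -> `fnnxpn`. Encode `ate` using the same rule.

The rule splits by letter class: vowels +9, consonants +4.
For ate: a(vowel)+9=j, t(cons)+4=x, e(vowel)+9=n.

jxn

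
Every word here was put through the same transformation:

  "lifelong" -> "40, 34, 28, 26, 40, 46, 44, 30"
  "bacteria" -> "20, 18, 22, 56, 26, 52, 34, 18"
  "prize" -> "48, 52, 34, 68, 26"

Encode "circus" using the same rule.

l(#12)→40 and i(#9)→34: differences scale by 2, so n = 2·pos + 16. With a=1..z=26, the number is 2·pos + 16.
Applying it to circus: c=3→22, i=9→34, r=18→52, c=3→22, u=21→58, s=19→54.

22, 34, 52, 22, 58, 54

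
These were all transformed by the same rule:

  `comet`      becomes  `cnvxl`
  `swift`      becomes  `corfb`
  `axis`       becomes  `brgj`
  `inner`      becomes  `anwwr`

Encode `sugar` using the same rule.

ajpdb

The output letters match the input read backwards, each shifted +9: comet reversed is temoc. Two steps: reverse the string, then apply a Caesar shift of +9.
On sugar: reverse → ragus; then shift: r+9=a, a+9=j, g+9=p, u+9=d, s+9=b.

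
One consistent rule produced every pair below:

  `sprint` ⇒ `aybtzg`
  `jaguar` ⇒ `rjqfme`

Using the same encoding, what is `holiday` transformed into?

In sprint: s→a is +8, p→y is +9, r→b is +10, i→t is +11 — the shift increases by 1 each position. The shift increases by 1 at each position, starting from +8: 8, 9, 10, ….
On holiday: h+8=p, o+9=x, l+10=v, i+11=t, d+12=p, a+13=n, y+14=m.

pxvtpnm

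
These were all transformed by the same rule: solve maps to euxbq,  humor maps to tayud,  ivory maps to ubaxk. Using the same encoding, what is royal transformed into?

It's a Vigenère-style cipher with numeric key [12,6]: position i shifts by key[i mod 2].
For royal: r+12=d, o+6=u, y+12=k, a+6=g, l+12=x.

dukgx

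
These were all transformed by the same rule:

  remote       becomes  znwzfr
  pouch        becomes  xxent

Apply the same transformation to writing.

Each letter shifts forward by (position + 8), i.e. 8, 9, 10, … — the shift grows by one for each successive letter.
Applying it to writing: w+8=e, r+9=a, i+10=s, t+11=e, i+12=u, n+13=a, g+14=u.

easeuau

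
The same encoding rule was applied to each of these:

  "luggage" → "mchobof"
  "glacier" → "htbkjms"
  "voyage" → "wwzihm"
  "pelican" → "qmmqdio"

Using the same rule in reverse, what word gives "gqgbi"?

fifth

The shifts repeat in a cycle of length 2: positions 0,1,… shift by +1, +8, then the pattern repeats.
Decoding gqgbi: g−1=f, q−8=i, g−1=f, b−8=t, i−1=h.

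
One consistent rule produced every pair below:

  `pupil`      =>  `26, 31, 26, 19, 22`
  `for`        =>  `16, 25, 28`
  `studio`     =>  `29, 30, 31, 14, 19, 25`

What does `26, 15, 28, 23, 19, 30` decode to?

permit

p is letter #16 and maps to 26: an offset of 10. Each letter is replaced by its alphabet position (a=1..z=26) + 10.
Undoing it on 26, 15, 28, 23, 19, 30: 26→(26−10)÷1=16=p, 15→(15−10)÷1=5=e, 28→(28−10)÷1=18=r, 23→(23−10)÷1=13=m, 19→(19−10)÷1=9=i, 30→(30−10)÷1=20=t.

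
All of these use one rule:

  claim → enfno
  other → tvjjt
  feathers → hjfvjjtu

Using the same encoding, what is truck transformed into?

The shift depends on letter class: consonant c→e is +2, but vowel a→f is +5. Vowels shift forward by 5 and consonants shift forward by 2.
Applying it to truck: t(cons)+2=v, r(cons)+2=t, u(vowel)+5=z, c(cons)+2=e, k(cons)+2=m.

vtzem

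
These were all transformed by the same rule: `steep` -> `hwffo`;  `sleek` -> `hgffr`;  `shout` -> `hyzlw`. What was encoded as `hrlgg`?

skull

s(18)→h(7) and t(19)→w(22) fit y≡15x+23 (mod 26); the inverse of 15 mod 26 is 7. This is an affine cipher: with a=0,…,z=25, each position x becomes (15x+23) mod 26.
Undoing it on hrlgg: h(7)→7·(7−23)≡18=s; r(17)→7·(17−23)≡10=k; l(11)→7·(11−23)≡20=u; g(6)→7·(6−23)≡11=l; g(6)→7·(6−23)≡11=l (all mod 26).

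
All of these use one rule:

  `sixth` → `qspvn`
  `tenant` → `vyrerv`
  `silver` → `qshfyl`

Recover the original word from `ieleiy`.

garage

s(18)→q(16) and i(8)→s(18) fit y≡5x+4 (mod 26); the inverse of 5 mod 26 is 21. Each letter's alphabet position (a=0..z=25) is mapped through 5·x+4 mod 26 — an affine cipher.
Reversing it on ieleiy: i(8)→21·(8−4)≡6=g; e(4)→21·(4−4)≡0=a; l(11)→21·(11−4)≡17=r; e(4)→21·(4−4)≡0=a; i(8)→21·(8−4)≡6=g; y(24)→21·(24−4)≡4=e (all mod 26).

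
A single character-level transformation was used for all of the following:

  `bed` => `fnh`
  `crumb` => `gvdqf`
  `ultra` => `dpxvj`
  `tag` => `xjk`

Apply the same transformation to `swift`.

warjx

Vowels shift forward by 9 and consonants shift forward by 4.
For swift: s(cons)+4=w, w(cons)+4=a, i(vowel)+9=r, f(cons)+4=j, t(cons)+4=x.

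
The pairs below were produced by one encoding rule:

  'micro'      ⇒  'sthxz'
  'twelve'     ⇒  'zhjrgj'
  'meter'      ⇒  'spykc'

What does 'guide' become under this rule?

mfnjp

Shifts by position in micro: pos 0: m→s (+6), pos 1: i→t (+11), pos 2: c→h (+5), pos 3: r→x (+6), pos 4: o→z (+11) — repeating every 3. The shifts repeat in a cycle of length 3: positions 0,1,… shift by +6, +11, +5, then the pattern repeats.
Applying it to guide: g+6=m, u+11=f, i+5=n, d+6=j, e+11=p.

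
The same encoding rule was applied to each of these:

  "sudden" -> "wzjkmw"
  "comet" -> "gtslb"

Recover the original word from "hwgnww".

dragon

The shift increases by 1 at each position, starting from +4: 4, 5, 6, ….
Undoing it on hwgnww: h−4=d, w−5=r, g−6=a, n−7=g, w−8=o, w−9=n.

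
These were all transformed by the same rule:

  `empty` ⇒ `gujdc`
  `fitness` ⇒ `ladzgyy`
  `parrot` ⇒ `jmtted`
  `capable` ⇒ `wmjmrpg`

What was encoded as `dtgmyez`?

treason

e(4)→g(6) and m(12)→u(20) fit y≡5x+12 (mod 26); the inverse of 5 mod 26 is 21. Each letter's alphabet position (a=0..z=25) is mapped through 5·x+12 mod 26 — an affine cipher.
Reversing it on dtgmyez: d(3)→21·(3−12)≡19=t; t(19)→21·(19−12)≡17=r; g(6)→21·(6−12)≡4=e; m(12)→21·(12−12)≡0=a; y(24)→21·(24−12)≡18=s; e(4)→21·(4−12)≡14=o; z(25)→21·(25−12)≡13=n (all mod 26).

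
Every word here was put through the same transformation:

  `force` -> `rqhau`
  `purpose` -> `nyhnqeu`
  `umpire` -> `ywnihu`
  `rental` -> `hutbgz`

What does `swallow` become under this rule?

esgzzqs

f(5)→r(17) and o(14)→q(16) fit y≡23x+6 (mod 26); the inverse of 23 mod 26 is 17. Each letter's alphabet position (a=0..z=25) is mapped through 23·x+6 mod 26 — an affine cipher.
For swallow: s(18)→23·18+6≡4=e; w(22)→23·22+6≡18=s; a(0)→23·0+6≡6=g; l(11)→23·11+6≡25=z; l(11)→23·11+6≡25=z; o(14)→23·14+6≡16=q; w(22)→23·22+6≡18=s (all mod 26).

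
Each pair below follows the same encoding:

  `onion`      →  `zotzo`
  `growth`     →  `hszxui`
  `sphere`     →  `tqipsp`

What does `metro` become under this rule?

The shift depends on letter class: consonant n→o is +1, but vowel o→z is +11. Two shifts are in play — +11 for a/e/i/o/u, +1 for every other letter.
On metro: m(cons)+1=n, e(vowel)+11=p, t(cons)+1=u, r(cons)+1=s, o(vowel)+11=z.

npusz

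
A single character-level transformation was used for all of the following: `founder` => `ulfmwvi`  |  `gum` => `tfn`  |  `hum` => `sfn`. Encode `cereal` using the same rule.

xvivzo

Each pair mirrors across the alphabet (f↔u, o↔l, u↔f): positions sum to 25. Each letter is replaced by its mirror in the alphabet: a↔z, b↔y, c↔x, and so on (the Atbash cipher).
Applying it to cereal: c↔x, e↔v, r↔i, e↔v, a↔z, l↔o.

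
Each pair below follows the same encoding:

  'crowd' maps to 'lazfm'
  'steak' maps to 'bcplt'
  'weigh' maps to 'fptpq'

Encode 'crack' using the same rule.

The rule splits by letter class: vowels +11, consonants +9.
For crack: c(cons)+9=l, r(cons)+9=a, a(vowel)+11=l, c(cons)+9=l, k(cons)+9=t.

lallt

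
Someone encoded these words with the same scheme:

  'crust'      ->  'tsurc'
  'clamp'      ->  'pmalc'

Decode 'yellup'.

pulley

The word is simply reversed.
Reversing it on yellup: then reverse → pulley.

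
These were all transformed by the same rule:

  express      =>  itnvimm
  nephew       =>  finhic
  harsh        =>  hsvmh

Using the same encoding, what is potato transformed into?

nwdsdw

Each letter's alphabet position (a=0..z=25) is mapped through 17·x+18 mod 26 — an affine cipher.
For potato: p(15)→17·15+18≡13=n; o(14)→17·14+18≡22=w; t(19)→17·19+18≡3=d; a(0)→17·0+18≡18=s; t(19)→17·19+18≡3=d; o(14)→17·14+18≡22=w (all mod 26).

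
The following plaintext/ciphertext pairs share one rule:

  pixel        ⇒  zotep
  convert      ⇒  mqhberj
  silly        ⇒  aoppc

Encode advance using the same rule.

uvbuhme

Treating letters as 0–25, the rule is x ↦ 9x + 20 (mod 26).
On advance: a(0)→9·0+20≡20=u; d(3)→9·3+20≡21=v; v(21)→9·21+20≡1=b; a(0)→9·0+20≡20=u; n(13)→9·13+20≡7=h; c(2)→9·2+20≡12=m; e(4)→9·4+20≡4=e (all mod 26).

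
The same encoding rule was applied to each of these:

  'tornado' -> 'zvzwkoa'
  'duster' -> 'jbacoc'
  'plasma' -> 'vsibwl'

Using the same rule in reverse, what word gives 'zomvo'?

theme

Each letter shifts forward by (position + 6), i.e. 6, 7, 8, … — the shift grows by one for each successive letter.
Reversing it on zomvo: z−6=t, o−7=h, m−8=e, v−9=m, o−10=e.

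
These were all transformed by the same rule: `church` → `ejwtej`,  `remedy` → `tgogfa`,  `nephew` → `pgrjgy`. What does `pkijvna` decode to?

This is a Caesar cipher with shift 2.
Undoing it on pkijvna: p−2=n, k−2=i, i−2=g, j−2=h, v−2=t, n−2=l, a−2=y.

nightly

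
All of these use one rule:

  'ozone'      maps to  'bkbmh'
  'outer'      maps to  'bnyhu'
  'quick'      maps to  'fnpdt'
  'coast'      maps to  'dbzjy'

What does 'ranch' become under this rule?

uzmda

o(14)→b(1) and z(25)→k(10) fit y≡15x+25 (mod 26); the inverse of 15 mod 26 is 7. This is an affine cipher: with a=0,…,z=25, each position x becomes (15x+25) mod 26.
On ranch: r(17)→15·17+25≡20=u; a(0)→15·0+25≡25=z; n(13)→15·13+25≡12=m; c(2)→15·2+25≡3=d; h(7)→15·7+25≡0=a (all mod 26).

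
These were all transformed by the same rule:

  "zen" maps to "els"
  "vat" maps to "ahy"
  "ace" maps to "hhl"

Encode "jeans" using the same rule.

olhsx

The shift depends on letter class: consonant z→e is +5, but vowel e→l is +7. Two shifts are in play — +7 for a/e/i/o/u, +5 for every other letter.
For jeans: j(cons)+5=o, e(vowel)+7=l, a(vowel)+7=h, n(cons)+5=s, s(cons)+5=x.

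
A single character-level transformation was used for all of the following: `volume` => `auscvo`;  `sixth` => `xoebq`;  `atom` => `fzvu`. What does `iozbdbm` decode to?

In volume: v→a is +5, o→u is +6, l→s is +7, u→c is +8 — the shift increases by 1 each position. Each letter shifts forward by (position + 5), i.e. 5, 6, 7, … — the shift grows by one for each successive letter.
Decoding iozbdbm: i−5=d, o−6=i, z−7=s, b−8=t, d−9=u, b−10=r, m−11=b.

disturb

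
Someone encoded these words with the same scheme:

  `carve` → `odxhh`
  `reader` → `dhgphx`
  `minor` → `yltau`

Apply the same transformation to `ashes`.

Shifts by position in carve: pos 0: c→o (+12), pos 1: a→d (+3), pos 2: r→x (+6), pos 3: v→h (+12), pos 4: e→h (+3) — repeating every 3. The shifts repeat in a cycle of length 3: positions 0,1,… shift by +12, +3, +6, then the pattern repeats.
Applying it to ashes: a+12=m, s+3=v, h+6=n, e+12=q, s+3=v.

mvnqv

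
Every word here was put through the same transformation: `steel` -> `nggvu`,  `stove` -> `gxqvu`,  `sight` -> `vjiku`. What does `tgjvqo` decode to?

mother

The output letters match the input read backwards, each shifted +2: steel reversed is leets. Two steps: reverse the string, then apply a Caesar shift of +2.
Decoding tgjvqo: shift back: t−2=r, g−2=e, j−2=h, v−2=t, q−2=o, o−2=m → rehtom; then reverse → mother.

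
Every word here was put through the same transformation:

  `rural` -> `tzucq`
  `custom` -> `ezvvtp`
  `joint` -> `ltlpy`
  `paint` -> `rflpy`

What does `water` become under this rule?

Shifts by position in rural: pos 0: r→t (+2), pos 1: u→z (+5), pos 2: r→u (+3), pos 3: a→c (+2), pos 4: l→q (+5) — repeating every 3. The shifts repeat in a cycle of length 3: positions 0,1,… shift by +2, +5, +3, then the pattern repeats.
Applying it to water: w+2=y, a+5=f, t+3=w, e+2=g, r+5=w.

yfwgw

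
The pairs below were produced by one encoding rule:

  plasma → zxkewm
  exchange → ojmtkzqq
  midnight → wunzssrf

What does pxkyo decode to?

flame

Shifts by position in plasma: pos 0: p→z (+10), pos 1: l→x (+12), pos 2: a→k (+10), pos 3: s→e (+12) — repeating every 2. The shifts repeat in a cycle of length 2: positions 0,1,… shift by +10, +12, then the pattern repeats.
Reversing it on pxkyo: p−10=f, x−12=l, k−10=a, y−12=m, o−10=e.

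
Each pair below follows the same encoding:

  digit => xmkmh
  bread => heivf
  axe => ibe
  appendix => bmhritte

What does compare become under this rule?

ivetqsg

The word is reversed, then every letter is shifted forward by 4.
Applying it to compare: reverse → erapmoc; then shift: e+4=i, r+4=v, a+4=e, p+4=t, m+4=q, o+4=s, c+4=g.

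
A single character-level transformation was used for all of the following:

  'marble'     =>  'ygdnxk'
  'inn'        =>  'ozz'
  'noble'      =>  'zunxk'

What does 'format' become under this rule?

rudygf

Two shifts are in play — +6 for a/e/i/o/u, +12 for every other letter.
For format: f(cons)+12=r, o(vowel)+6=u, r(cons)+12=d, m(cons)+12=y, a(vowel)+6=g, t(cons)+12=f.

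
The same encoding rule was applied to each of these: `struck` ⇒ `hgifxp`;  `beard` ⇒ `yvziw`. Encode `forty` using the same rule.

Each pair mirrors across the alphabet (s↔h, t↔g, r↔i): positions sum to 25. Letters are reflected about the middle of the alphabet (position → 25−position): Atbash.
Applying it to forty: f↔u, o↔l, r↔i, t↔g, y↔b.

uligb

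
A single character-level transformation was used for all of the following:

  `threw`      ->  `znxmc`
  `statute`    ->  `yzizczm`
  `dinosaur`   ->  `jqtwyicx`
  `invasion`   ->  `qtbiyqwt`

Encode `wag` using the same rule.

The shift depends on letter class: consonant t→z is +6, but vowel e→m is +8. Vowels shift forward by 8 and consonants shift forward by 6.
Applying it to wag: w(cons)+6=c, a(vowel)+8=i, g(cons)+6=m.

cim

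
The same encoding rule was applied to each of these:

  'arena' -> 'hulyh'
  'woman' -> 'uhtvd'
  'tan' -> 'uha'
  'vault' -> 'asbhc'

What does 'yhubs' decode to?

The word is reversed, then every letter is shifted forward by 7.
Undoing it on yhubs: shift back: y−7=r, h−7=a, u−7=n, b−7=u, s−7=l → ranul; then reverse → lunar.

lunar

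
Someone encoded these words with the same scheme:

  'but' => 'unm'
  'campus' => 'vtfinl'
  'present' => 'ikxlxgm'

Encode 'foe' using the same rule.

yhx

Compare letters: b→u is +19, u→n is +19, t→m is +19 — a constant shift. It's a constant shift of +19 (ROT19).
Applying it to foe: f+19=y, o+19=h, e+19=x.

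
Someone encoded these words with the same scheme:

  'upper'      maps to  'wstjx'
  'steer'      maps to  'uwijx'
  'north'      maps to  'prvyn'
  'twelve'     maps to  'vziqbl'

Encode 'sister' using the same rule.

Each letter shifts forward by (position + 2), i.e. 2, 3, 4, … — the shift grows by one for each successive letter.
On sister: s+2=u, i+3=l, s+4=w, t+5=y, e+6=k, r+7=y.

ulwyky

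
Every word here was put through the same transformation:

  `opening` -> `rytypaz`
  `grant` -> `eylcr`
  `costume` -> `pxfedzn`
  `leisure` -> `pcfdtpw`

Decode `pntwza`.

police

Read the word backwards and shift each letter +11.
Reversing it on pntwza: shift back: p−11=e, n−11=c, t−11=i, w−11=l, z−11=o, a−11=p → ecilop; then reverse → police.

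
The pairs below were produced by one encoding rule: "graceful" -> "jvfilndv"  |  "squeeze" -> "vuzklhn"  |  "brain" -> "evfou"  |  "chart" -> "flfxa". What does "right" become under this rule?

umlna

In graceful: g→j is +3, r→v is +4, a→f is +5, c→i is +6 — the shift increases by 1 each position. Each letter shifts forward by (position + 3), i.e. 3, 4, 5, … — the shift grows by one for each successive letter.
For right: r+3=u, i+4=m, g+5=l, h+6=n, t+7=a.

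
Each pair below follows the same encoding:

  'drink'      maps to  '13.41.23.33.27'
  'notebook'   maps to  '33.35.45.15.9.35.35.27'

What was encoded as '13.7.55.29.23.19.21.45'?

daylight

With a=1..z=26, the number is 2·pos + 5.
Undoing it on 13.7.55.29.23.19.21.45: 13→(13−5)÷2=4=d, 7→(7−5)÷2=1=a, 55→(55−5)÷2=25=y, 29→(29−5)÷2=12=l, 23→(23−5)÷2=9=i, 19→(19−5)÷2=7=g, 21→(21−5)÷2=8=h, 45→(45−5)÷2=20=t.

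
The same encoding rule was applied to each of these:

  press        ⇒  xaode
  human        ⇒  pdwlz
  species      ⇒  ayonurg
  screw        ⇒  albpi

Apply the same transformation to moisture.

uxsdfhft

In press: p→x is +8, r→a is +9, e→o is +10, s→d is +11 — the shift increases by 1 each position. Each letter shifts forward by (position + 8), i.e. 8, 9, 10, … — the shift grows by one for each successive letter.
On moisture: m+8=u, o+9=x, i+10=s, s+11=d, t+12=f, u+13=h, r+14=f, e+15=t.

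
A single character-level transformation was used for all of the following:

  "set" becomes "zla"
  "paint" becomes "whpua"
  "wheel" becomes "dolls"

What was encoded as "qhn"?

jag

Compare letters: s→z is +7, e→l is +7, t→a is +7 — a constant shift. Every letter moves 7 places later in the alphabet, wrapping around z→a.
Undoing it on qhn: q−7=j, h−7=a, n−7=g.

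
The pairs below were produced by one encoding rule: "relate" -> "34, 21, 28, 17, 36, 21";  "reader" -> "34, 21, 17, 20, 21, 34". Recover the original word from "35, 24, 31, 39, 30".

r is letter #18 and maps to 34: an offset of 16. Letters become their 1-based position plus 16 (so a→17, b→18, …).
Undoing it on 35, 24, 31, 39, 30: 35→(35−16)÷1=19=s, 24→(24−16)÷1=8=h, 31→(31−16)÷1=15=o, 39→(39−16)÷1=23=w, 30→(30−16)÷1=14=n.

shown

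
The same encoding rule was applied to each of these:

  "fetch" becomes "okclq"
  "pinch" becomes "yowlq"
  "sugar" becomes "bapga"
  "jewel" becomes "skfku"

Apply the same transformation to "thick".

cqolt

The shift depends on letter class: consonant f→o is +9, but vowel e→k is +6. Vowels shift forward by 6 and consonants shift forward by 9.
For thick: t(cons)+9=c, h(cons)+9=q, i(vowel)+6=o, c(cons)+9=l, k(cons)+9=t.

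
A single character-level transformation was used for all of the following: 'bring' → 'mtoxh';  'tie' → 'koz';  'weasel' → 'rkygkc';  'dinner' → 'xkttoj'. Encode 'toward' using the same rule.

jxgcuz

Read the word backwards and shift each letter +6.
For toward: reverse → drawot; then shift: d+6=j, r+6=x, a+6=g, w+6=c, o+6=u, t+6=z.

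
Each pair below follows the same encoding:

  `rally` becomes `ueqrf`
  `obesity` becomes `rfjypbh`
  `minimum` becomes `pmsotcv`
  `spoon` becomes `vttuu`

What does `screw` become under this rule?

vgwkd

In rally: r→u is +3, a→e is +4, l→q is +5, l→r is +6 — the shift increases by 1 each position. The shift increases by 1 at each position, starting from +3: 3, 4, 5, ….
For screw: s+3=v, c+4=g, r+5=w, e+6=k, w+7=d.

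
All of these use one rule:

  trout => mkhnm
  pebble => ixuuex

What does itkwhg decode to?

pardon

Each letter is shifted forward by 19 in the alphabet (a Caesar shift of +19).
Reversing it on itkwhg: i−19=p, t−19=a, k−19=r, w−19=d, h−19=o, g−19=n.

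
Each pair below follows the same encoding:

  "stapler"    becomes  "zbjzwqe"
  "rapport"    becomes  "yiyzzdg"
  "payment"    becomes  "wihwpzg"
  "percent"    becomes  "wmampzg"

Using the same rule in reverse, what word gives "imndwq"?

beetle

Letter i (0-indexed) is shifted by i+7, so successive shifts are 7, 8, 9, ….
Reversing it on imndwq: i−7=b, m−8=e, n−9=e, d−10=t, w−11=l, q−12=e.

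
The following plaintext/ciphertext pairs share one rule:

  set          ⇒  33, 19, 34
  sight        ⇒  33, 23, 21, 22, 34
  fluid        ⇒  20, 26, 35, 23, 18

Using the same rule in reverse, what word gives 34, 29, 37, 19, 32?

tower

s is letter #19 and maps to 33: an offset of 14. Each letter is replaced by its alphabet position (a=1..z=26) + 14.
Undoing it on 34, 29, 37, 19, 32: 34→(34−14)÷1=20=t, 29→(29−14)÷1=15=o, 37→(37−14)÷1=23=w, 19→(19−14)÷1=5=e, 32→(32−14)÷1=18=r.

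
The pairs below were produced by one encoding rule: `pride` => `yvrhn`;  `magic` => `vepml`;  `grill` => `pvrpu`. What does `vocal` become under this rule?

Shifts by position in pride: pos 0: p→y (+9), pos 1: r→v (+4), pos 2: i→r (+9), pos 3: d→h (+4) — repeating every 2. It's a Vigenère-style cipher with numeric key [9,4]: position i shifts by key[i mod 2].
For vocal: v+9=e, o+4=s, c+9=l, a+4=e, l+9=u.

esleu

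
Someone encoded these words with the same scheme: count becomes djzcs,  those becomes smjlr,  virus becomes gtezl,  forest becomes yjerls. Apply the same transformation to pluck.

Each letter's alphabet position (a=0..z=25) is mapped through 7·x+15 mod 26 — an affine cipher.
For pluck: p(15)→7·15+15≡16=q; l(11)→7·11+15≡14=o; u(20)→7·20+15≡25=z; c(2)→7·2+15≡3=d; k(10)→7·10+15≡7=h (all mod 26).

qozdh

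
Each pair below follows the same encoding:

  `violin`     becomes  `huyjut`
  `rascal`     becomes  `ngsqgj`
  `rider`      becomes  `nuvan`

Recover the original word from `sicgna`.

v(21)→h(7) and i(8)→u(20) fit y≡5x+6 (mod 26); the inverse of 5 mod 26 is 21. Each letter's alphabet position (a=0..z=25) is mapped through 5·x+6 mod 26 — an affine cipher.
Undoing it on sicgna: s(18)→21·(18−6)≡18=s; i(8)→21·(8−6)≡16=q; c(2)→21·(2−6)≡20=u; g(6)→21·(6−6)≡0=a; n(13)→21·(13−6)≡17=r; a(0)→21·(0−6)≡4=e (all mod 26).

square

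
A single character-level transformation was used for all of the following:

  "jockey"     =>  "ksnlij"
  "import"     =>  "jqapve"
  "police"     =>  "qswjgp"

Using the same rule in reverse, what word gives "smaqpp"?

Shifts by position in jockey: pos 0: j→k (+1), pos 1: o→s (+4), pos 2: c→n (+11), pos 3: k→l (+1), pos 4: e→i (+4), pos 5: y→j (+11) — repeating every 3. A repeating key of period 3 is used — shifts +1, +4, +11 over and over.
Undoing it on smaqpp: s−1=r, m−4=i, a−11=p, q−1=p, p−4=l, p−11=e.

ripple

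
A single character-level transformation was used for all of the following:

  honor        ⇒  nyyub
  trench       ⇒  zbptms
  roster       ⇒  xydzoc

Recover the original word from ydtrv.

still

Shifts by position in honor: pos 0: h→n (+6), pos 1: o→y (+10), pos 2: n→y (+11), pos 3: o→u (+6), pos 4: r→b (+10) — repeating every 3. The shifts repeat in a cycle of length 3: positions 0,1,… shift by +6, +10, +11, then the pattern repeats.
Decoding ydtrv: y−6=s, d−10=t, t−11=i, r−6=l, v−10=l.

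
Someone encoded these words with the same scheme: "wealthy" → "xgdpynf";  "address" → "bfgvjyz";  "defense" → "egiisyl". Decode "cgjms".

In wealthy: w→x is +1, e→g is +2, a→d is +3, l→p is +4 — the shift increases by 1 each position. Each letter shifts forward by (position + 1), i.e. 1, 2, 3, … — the shift grows by one for each successive letter.
Undoing it on cgjms: c−1=b, g−2=e, j−3=g, m−4=i, s−5=n.

begin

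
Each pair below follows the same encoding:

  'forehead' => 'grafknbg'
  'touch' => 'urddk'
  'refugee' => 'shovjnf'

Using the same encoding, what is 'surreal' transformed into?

Shifts by position in forehead: pos 0: f→g (+1), pos 1: o→r (+3), pos 2: r→a (+9), pos 3: e→f (+1), pos 4: h→k (+3), pos 5: e→n (+9) — repeating every 3. It's a Vigenère-style cipher with numeric key [1,3,9]: position i shifts by key[i mod 3].
Applying it to surreal: s+1=t, u+3=x, r+9=a, r+1=s, e+3=h, a+9=j, l+1=m.

txashjm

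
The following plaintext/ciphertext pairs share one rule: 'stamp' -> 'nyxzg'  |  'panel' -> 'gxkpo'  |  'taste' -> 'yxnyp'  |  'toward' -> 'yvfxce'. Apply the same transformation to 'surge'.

Each letter's alphabet position (a=0..z=25) is mapped through 11·x+23 mod 26 — an affine cipher.
Applying it to surge: s(18)→11·18+23≡13=n; u(20)→11·20+23≡9=j; r(17)→11·17+23≡2=c; g(6)→11·6+23≡11=l; e(4)→11·4+23≡15=p (all mod 26).

njclp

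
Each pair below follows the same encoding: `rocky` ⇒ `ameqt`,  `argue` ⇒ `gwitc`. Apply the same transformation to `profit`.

The output letters match the input read backwards, each shifted +2: rocky reversed is ykcor. Read the word backwards and shift each letter +2.
For profit: reverse → tiforp; then shift: t+2=v, i+2=k, f+2=h, o+2=q, r+2=t, p+2=r.

vkhqtr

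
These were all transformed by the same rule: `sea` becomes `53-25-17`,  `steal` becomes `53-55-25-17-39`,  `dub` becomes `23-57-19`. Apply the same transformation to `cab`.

21-17-19

s(#19)→53 and e(#5)→25: differences scale by 2, so n = 2·pos + 15. Each letter becomes 2×(its alphabet position, a=1..z=26) + 15.
Applying it to cab: c=3→21, a=1→17, b=2→19.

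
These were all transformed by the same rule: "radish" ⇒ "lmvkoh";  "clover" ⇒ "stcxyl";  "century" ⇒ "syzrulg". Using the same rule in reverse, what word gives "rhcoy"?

r(17)→l(11) and a(0)→m(12) fit y≡3x+12 (mod 26); the inverse of 3 mod 26 is 9. Treating letters as 0–25, the rule is x ↦ 3x + 12 (mod 26).
Undoing it on rhcoy: r(17)→9·(17−12)≡19=t; h(7)→9·(7−12)≡7=h; c(2)→9·(2−12)≡14=o; o(14)→9·(14−12)≡18=s; y(24)→9·(24−12)≡4=e (all mod 26).

those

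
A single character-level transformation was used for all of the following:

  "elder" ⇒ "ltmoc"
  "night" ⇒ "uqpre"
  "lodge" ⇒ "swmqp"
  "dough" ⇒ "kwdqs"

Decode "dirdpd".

Each letter shifts forward by (position + 7), i.e. 7, 8, 9, … — the shift grows by one for each successive letter.
Reversing it on dirdpd: d−7=w, i−8=a, r−9=i, d−10=t, p−11=e, d−12=r.

waiter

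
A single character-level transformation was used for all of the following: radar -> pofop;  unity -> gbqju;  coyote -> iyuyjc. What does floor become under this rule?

This is an affine cipher: with a=0,…,z=25, each position x becomes (23x+14) mod 26.
For floor: f(5)→23·5+14≡25=z; l(11)→23·11+14≡7=h; o(14)→23·14+14≡24=y; o(14)→23·14+14≡24=y; r(17)→23·17+14≡15=p (all mod 26).

zhyyp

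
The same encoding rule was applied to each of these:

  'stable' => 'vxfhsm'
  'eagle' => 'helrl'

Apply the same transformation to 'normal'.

In stable: s→v is +3, t→x is +4, a→f is +5, b→h is +6 — the shift increases by 1 each position. The shift increases by 1 at each position, starting from +3: 3, 4, 5, ….
Applying it to normal: n+3=q, o+4=s, r+5=w, m+6=s, a+7=h, l+8=t.

qswsht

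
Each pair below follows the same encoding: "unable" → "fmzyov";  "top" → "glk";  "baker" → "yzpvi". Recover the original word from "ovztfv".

Each pair mirrors across the alphabet (u↔f, n↔m, a↔z): positions sum to 25. Letters are reflected about the middle of the alphabet (position → 25−position): Atbash.
Decoding ovztfv: o↔l, v↔e, z↔a, t↔g, f↔u, v↔e.

league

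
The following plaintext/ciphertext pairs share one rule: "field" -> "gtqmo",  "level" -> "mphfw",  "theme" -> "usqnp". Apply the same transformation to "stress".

tedfde

A repeating key of period 3 is used — shifts +1, +11, +12 over and over.
Applying it to stress: s+1=t, t+11=e, r+12=d, e+1=f, s+11=d, s+12=e.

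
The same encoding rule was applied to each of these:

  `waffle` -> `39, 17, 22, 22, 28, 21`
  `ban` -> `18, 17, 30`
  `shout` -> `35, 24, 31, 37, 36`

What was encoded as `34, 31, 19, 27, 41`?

rocky

w is letter #23 and maps to 39: an offset of 16. Each letter is replaced by its alphabet position (a=1..z=26) + 16.
Reversing it on 34, 31, 19, 27, 41: 34→(34−16)÷1=18=r, 31→(31−16)÷1=15=o, 19→(19−16)÷1=3=c, 27→(27−16)÷1=11=k, 41→(41−16)÷1=25=y.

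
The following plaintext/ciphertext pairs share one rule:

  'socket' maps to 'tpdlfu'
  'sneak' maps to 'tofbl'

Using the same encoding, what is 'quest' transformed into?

rvftu

Compare letters: s→t is +1, o→p is +1, c→d is +1 — a constant shift. This is a Caesar cipher with shift 1.
Applying it to quest: q+1=r, u+1=v, e+1=f, s+1=t, t+1=u.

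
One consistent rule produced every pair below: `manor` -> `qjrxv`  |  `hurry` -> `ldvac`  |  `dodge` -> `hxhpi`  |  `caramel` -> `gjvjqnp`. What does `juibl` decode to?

flesh

Shifts by position in manor: pos 0: m→q (+4), pos 1: a→j (+9), pos 2: n→r (+4), pos 3: o→x (+9) — repeating every 2. A repeating key of period 2 is used — shifts +4, +9 over and over.
Reversing it on juibl: j−4=f, u−9=l, i−4=e, b−9=s, l−4=h.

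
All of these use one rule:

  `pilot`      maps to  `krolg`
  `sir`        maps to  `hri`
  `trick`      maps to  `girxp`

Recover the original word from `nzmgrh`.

mantis

Each pair mirrors across the alphabet (p↔k, i↔r, l↔o): positions sum to 25. Letters are reflected about the middle of the alphabet (position → 25−position): Atbash.
Decoding nzmgrh: n↔m, z↔a, m↔n, g↔t, r↔i, h↔s.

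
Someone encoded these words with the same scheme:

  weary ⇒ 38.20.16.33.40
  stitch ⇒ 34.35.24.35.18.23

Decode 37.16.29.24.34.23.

w is letter #23 and maps to 38: an offset of 15. The number is (letter's place in the alphabet, a=1) + 15.
Decoding 37.16.29.24.34.23: 37→(37−15)÷1=22=v, 16→(16−15)÷1=1=a, 29→(29−15)÷1=14=n, 24→(24−15)÷1=9=i, 34→(34−15)÷1=19=s, 23→(23−15)÷1=8=h.

vanish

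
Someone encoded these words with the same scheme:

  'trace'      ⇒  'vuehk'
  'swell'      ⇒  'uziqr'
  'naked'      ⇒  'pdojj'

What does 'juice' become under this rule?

In trace: t→v is +2, r→u is +3, a→e is +4, c→h is +5 — the shift increases by 1 each position. Letter i (0-indexed) is shifted by i+2, so successive shifts are 2, 3, 4, ….
On juice: j+2=l, u+3=x, i+4=m, c+5=h, e+6=k.

lxmhk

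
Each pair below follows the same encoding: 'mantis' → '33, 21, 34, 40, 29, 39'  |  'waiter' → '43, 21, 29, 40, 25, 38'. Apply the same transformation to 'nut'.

m is letter #13 and maps to 33: an offset of 20. Each letter is replaced by its alphabet position (a=1..z=26) + 20.
Applying it to nut: n=14→34, u=21→41, t=20→40.

34, 41, 40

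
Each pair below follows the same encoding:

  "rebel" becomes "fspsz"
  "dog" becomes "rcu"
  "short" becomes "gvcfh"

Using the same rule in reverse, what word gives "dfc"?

pro

Each letter is shifted forward by 14 in the alphabet (a Caesar shift of +14).
Undoing it on dfc: d−14=p, f−14=r, c−14=o.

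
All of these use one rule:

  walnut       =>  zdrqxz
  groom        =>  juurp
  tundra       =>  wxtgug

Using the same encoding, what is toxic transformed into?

wrdlf

Shifts by position in walnut: pos 0: w→z (+3), pos 1: a→d (+3), pos 2: l→r (+6), pos 3: n→q (+3), pos 4: u→x (+3), pos 5: t→z (+6) — repeating every 3. A repeating key of period 3 is used — shifts +3, +3, +6 over and over.
On toxic: t+3=w, o+3=r, x+6=d, i+3=l, c+3=f.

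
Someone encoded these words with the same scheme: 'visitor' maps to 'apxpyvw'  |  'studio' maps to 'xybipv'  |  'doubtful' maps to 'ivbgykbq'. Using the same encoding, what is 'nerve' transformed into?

slwal

The shift depends on letter class: consonant v→a is +5, but vowel i→p is +7. Vowels shift forward by 7 and consonants shift forward by 5.
Applying it to nerve: n(cons)+5=s, e(vowel)+7=l, r(cons)+5=w, v(cons)+5=a, e(vowel)+7=l.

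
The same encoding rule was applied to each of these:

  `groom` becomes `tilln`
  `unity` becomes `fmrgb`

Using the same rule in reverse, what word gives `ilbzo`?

Each pair mirrors across the alphabet (g↔t, r↔i, o↔l): positions sum to 25. Letters are reflected about the middle of the alphabet (position → 25−position): Atbash.
Reversing it on ilbzo: i↔r, l↔o, b↔y, z↔a, o↔l.

royal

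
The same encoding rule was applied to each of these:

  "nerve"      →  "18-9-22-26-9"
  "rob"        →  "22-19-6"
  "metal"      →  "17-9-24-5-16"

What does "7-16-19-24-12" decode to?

cloth

n is letter #14 and maps to 18: an offset of 4. Letters become their 1-based position plus 4 (so a→5, b→6, …).
Decoding 7-16-19-24-12: 7→(7−4)÷1=3=c, 16→(16−4)÷1=12=l, 19→(19−4)÷1=15=o, 24→(24−4)÷1=20=t, 12→(12−4)÷1=8=h.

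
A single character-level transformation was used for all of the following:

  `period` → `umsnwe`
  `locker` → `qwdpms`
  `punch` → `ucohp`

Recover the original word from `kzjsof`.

fringe

It's a Vigenère-style cipher with numeric key [5,8,1]: position i shifts by key[i mod 3].
Decoding kzjsof: k−5=f, z−8=r, j−1=i, s−5=n, o−8=g, f−1=e.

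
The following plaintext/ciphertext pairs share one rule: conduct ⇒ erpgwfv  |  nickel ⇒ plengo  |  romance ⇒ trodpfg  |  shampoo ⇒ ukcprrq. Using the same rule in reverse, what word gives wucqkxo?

Shifts by position in conduct: pos 0: c→e (+2), pos 1: o→r (+3), pos 2: n→p (+2), pos 3: d→g (+3) — repeating every 2. The shifts repeat in a cycle of length 2: positions 0,1,… shift by +2, +3, then the pattern repeats.
Undoing it on wucqkxo: w−2=u, u−3=r, c−2=a, q−3=n, k−2=i, x−3=u, o−2=m.

uranium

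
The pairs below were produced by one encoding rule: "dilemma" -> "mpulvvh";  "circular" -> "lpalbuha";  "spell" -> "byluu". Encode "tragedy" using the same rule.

Vowels shift forward by 7 and consonants shift forward by 9.
Applying it to tragedy: t(cons)+9=c, r(cons)+9=a, a(vowel)+7=h, g(cons)+9=p, e(vowel)+7=l, d(cons)+9=m, y(cons)+9=h.

cahplmh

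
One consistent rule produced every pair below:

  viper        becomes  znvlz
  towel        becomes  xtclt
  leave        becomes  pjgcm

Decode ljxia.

herbs

Each letter shifts forward by (position + 4), i.e. 4, 5, 6, … — the shift grows by one for each successive letter.
Undoing it on ljxia: l−4=h, j−5=e, x−6=r, i−7=b, a−8=s.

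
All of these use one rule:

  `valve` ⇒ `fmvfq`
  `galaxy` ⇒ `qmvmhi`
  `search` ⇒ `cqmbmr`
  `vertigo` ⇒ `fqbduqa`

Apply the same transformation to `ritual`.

budgmv

The shift depends on letter class: consonant v→f is +10, but vowel a→m is +12. The rule splits by letter class: vowels +12, consonants +10.
For ritual: r(cons)+10=b, i(vowel)+12=u, t(cons)+10=d, u(vowel)+12=g, a(vowel)+12=m, l(cons)+10=v.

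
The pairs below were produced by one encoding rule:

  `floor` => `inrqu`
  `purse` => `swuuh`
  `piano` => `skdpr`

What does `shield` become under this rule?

Shifts by position in floor: pos 0: f→i (+3), pos 1: l→n (+2), pos 2: o→r (+3), pos 3: o→q (+2) — repeating every 2. A repeating key of period 2 is used — shifts +3, +2 over and over.
On shield: s+3=v, h+2=j, i+3=l, e+2=g, l+3=o, d+2=f.

vjlgof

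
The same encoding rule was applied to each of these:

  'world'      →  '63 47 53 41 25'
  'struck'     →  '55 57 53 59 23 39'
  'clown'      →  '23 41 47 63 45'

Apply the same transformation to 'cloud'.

w(#23)→63 and o(#15)→47: differences scale by 2, so n = 2·pos + 17. With a=1..z=26, the number is 2·pos + 17.
Applying it to cloud: c=3→23, l=12→41, o=15→47, u=21→59, d=4→25.

23 41 47 59 25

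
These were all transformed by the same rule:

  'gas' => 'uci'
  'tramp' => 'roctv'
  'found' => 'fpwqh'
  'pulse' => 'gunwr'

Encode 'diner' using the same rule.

tgpkf

The output letters match the input read backwards, each shifted +2: gas reversed is sag. The word is reversed, then every letter is shifted forward by 2.
On diner: reverse → renid; then shift: r+2=t, e+2=g, n+2=p, i+2=k, d+2=f.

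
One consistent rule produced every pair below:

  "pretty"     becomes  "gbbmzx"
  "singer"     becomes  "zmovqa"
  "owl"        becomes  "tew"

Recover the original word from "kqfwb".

toxic

The word is reversed, then every letter is shifted forward by 8.
Undoing it on kqfwb: shift back: k−8=c, q−8=i, f−8=x, w−8=o, b−8=t → cixot; then reverse → toxic.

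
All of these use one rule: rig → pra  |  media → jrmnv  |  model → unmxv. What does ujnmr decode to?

ideal

The word is reversed, then every letter is shifted forward by 9.
Undoing it on ujnmr: shift back: u−9=l, j−9=a, n−9=e, m−9=d, r−9=i → laedi; then reverse → ideal.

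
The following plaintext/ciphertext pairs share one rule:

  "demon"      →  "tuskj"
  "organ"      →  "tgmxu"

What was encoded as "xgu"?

Two steps: reverse the string, then apply a Caesar shift of +6.
Decoding xgu: shift back: x−6=r, g−6=a, u−6=o → rao; then reverse → oar.

oar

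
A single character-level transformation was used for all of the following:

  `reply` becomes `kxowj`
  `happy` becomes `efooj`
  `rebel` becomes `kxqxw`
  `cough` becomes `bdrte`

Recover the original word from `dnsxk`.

Treating letters as 0–25, the rule is x ↦ 11x + 5 (mod 26).
Undoing it on dnsxk: d(3)→19·(3−5)≡14=o; n(13)→19·(13−5)≡22=w; s(18)→19·(18−5)≡13=n; x(23)→19·(23−5)≡4=e; k(10)→19·(10−5)≡17=r (all mod 26).

owner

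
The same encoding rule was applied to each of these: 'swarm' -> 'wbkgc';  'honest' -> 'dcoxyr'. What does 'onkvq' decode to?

glade

The output letters match the input read backwards, each shifted +10: swarm reversed is mraws. Read the word backwards and shift each letter +10.
Undoing it on onkvq: shift back: o−10=e, n−10=d, k−10=a, v−10=l, q−10=g → edalg; then reverse → glade.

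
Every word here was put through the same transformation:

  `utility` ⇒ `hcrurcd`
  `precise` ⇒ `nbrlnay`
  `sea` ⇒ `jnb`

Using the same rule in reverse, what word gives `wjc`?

tan

The output letters match the input read backwards, each shifted +9: utility reversed is ytilitu. Read the word backwards and shift each letter +9.
Decoding wjc: shift back: w−9=n, j−9=a, c−9=t → nat; then reverse → tan.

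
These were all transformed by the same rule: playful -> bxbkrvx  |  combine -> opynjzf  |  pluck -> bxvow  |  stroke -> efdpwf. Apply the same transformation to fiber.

rjnfd

The shift depends on letter class: consonant p→b is +12, but vowel a→b is +1. Vowels shift forward by 1 and consonants shift forward by 12.
Applying it to fiber: f(cons)+12=r, i(vowel)+1=j, b(cons)+12=n, e(vowel)+1=f, r(cons)+12=d.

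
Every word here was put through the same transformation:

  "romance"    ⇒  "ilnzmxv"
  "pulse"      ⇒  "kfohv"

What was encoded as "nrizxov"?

Each pair mirrors across the alphabet (r↔i, o↔l, m↔n): positions sum to 25. This is the alphabet-reversal cipher (Atbash): a becomes z, b becomes y, etc.
Decoding nrizxov: n↔m, r↔i, i↔r, z↔a, x↔c, o↔l, v↔e.

miracle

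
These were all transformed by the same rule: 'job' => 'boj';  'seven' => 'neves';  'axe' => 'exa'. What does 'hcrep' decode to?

The output letters match the input read backwards: job reversed is boj. It's just the letters in reverse order.
Reversing it on hcrep: then reverse → perch.

perch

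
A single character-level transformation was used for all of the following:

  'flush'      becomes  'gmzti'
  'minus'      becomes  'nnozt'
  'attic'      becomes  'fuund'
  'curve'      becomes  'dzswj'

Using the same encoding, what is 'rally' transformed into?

sfmmz

The rule splits by letter class: vowels +5, consonants +1.
For rally: r(cons)+1=s, a(vowel)+5=f, l(cons)+1=m, l(cons)+1=m, y(cons)+1=z.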